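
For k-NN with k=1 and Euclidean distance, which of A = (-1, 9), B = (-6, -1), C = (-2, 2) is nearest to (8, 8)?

Distances: d(A) ≈ 9.0554, d(B) ≈ 16.6433, d(C) ≈ 11.6619. Nearest: A = (-1, 9) with distance 9.0554.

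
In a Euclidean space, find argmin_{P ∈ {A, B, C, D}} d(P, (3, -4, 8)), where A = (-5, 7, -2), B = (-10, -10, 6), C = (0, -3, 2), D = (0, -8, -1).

Distances: d(A) ≈ 16.8819, d(B) ≈ 14.4568, d(C) ≈ 6.7823, d(D) ≈ 10.2956. Nearest: C = (0, -3, 2) with distance 6.7823.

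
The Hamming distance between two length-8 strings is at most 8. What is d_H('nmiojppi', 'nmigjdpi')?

Differing positions: 4, 6. Hamming distance = 2. The maximum possible Hamming distance for length-8 strings is 8, so d_H/8 = 2/8 = 0.25.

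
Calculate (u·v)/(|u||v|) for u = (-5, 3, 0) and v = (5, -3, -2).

With u = (-5, 3, 0), v = (5, -3, -2):
u·v = (-5)·5 + 3·(-3) + 0·(-2) = (-25) + (-9) + 0 = -34.
|u| = √((-5)² + 3² + 0²) = √34, |v| = √(5² + (-3)² + (-2)²) = √38, so |u||v| = √(34·38) = √1292.
cos θ = (u·v)/(|u||v|) = -34/√1292 ≈ -0.9459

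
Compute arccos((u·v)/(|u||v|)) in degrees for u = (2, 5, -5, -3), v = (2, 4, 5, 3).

With u = (2, 5, -5, -3), v = (2, 4, 5, 3):
u·v = 2·2 + 5·4 + (-5)·5 + (-3)·3 = 4 + 20 + (-25) + (-9) = -10.
|u| = √(2² + 5² + (-5)² + (-3)²) = √63, |v| = √(2² + 4² + 5² + 3²) = √54, so |u||v| = √(63·54) = √3402.
cos θ = (u·v)/(|u||v|) = -10/√3402 ≈ -0.171448
θ = arccos(-0.171448) ≈ 99.87°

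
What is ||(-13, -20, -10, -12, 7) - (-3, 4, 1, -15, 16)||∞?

max(|x_i - y_i|) = max(|-13 - (-3)|, |-20 - 4|, |-10 - 1|, |-12 - (-15)|, |7 - 16|) = max(10, 24, 11, 3, 9) = 24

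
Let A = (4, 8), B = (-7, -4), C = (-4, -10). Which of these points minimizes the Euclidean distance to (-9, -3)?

Distances: d(A) ≈ 17.0294, d(B) ≈ 2.2361, d(C) ≈ 8.6023. Nearest: B = (-7, -4) with distance 2.2361.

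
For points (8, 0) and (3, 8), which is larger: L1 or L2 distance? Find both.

L1 = |8 - 3| + |0 - 8| = 5 + 8 = 13
L2 = √(5² + 8²) = √89 ≈ 9.434
L1 ≥ L2 always (equality iff movement is along one axis); L1 > L2 here.
Ratio L1/L2 = 13/√89 ≈ 1.378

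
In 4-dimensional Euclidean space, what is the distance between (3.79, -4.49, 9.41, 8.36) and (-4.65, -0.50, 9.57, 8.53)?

√(Σ(x_i - y_i)²) = √((3.79 - (-4.65))² + (-4.49 - (-0.5))² + (9.41 - 9.57)² + (8.36 - 8.53)²)
= √(8.44² + (-3.99)² + (-0.16)² + (-0.17)²) = √(71.2336 + 15.9201 + 0.0256 + 0.0289) = √87.2082 ≈ 9.3385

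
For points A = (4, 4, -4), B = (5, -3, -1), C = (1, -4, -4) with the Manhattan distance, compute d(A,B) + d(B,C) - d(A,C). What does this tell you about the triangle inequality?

d(A,B) = 1 + 7 + 3 = 11, d(B,C) = 4 + 1 + 3 = 8, d(A,C) = 3 + 8 + 0 = 11.
d(A,B) + d(B,C) - d(A,C) = 11 + 8 - 11 = 19 - 11 = 8. This is ≥ 0, so the triangle inequality holds for these points.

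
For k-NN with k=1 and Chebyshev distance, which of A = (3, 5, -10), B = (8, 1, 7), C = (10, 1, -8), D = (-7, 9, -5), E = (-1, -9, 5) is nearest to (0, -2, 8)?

Distances: d(A) = 18, d(B) = 8, d(C) = 16, d(D) = 13, d(E) = 7. Nearest: E = (-1, -9, 5) with distance 7.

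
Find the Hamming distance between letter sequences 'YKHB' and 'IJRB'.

Differing positions: 1, 2, 3. Hamming distance = 3.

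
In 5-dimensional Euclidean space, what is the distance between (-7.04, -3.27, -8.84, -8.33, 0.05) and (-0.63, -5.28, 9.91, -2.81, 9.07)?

√(Σ(x_i - y_i)²) = √((-7.04 - (-0.63))² + (-3.27 - (-5.28))² + (-8.84 - 9.91)² + (-8.33 - (-2.81))² + (0.05 - 9.07)²)
= √((-6.41)² + 2.01² + (-18.75)² + (-5.52)² + (-9.02)²) = √(41.0881 + 4.0401 + 351.5625 + 30.4704 + 81.3604) = √508.5215 ≈ 22.5504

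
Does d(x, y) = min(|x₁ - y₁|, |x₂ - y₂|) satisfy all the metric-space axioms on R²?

No. d fails identity of indiscernibles: take x = (2, 0) and y = (2, 6). Then d(x,y) = min(|2 - 2|, |0 - 6|) = min(0, 6) = 0, yet x ≠ y.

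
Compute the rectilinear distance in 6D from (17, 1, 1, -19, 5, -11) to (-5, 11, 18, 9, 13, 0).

Σ|x_i - y_i| = |17 - (-5)| + |1 - 11| + |1 - 18| + |-19 - 9| + |5 - 13| + |-11 - 0| = 22 + 10 + 17 + 28 + 8 + 11 = 96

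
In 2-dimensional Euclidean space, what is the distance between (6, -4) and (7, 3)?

√(Σ(x_i - y_i)²) = √((6 - 7)² + (-4 - 3)²)
= √((-1)² + (-7)²) = √(1 + 49) = √50 ≈ 7.0711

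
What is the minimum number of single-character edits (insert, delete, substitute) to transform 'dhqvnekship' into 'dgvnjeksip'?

Let D[i][j] be the edit distance between the first i characters of 'dhqvnekship' and the first j characters of 'dgvnjeksip', with D[i][0] = i, D[0][j] = j, and D[i][j] = D[i-1][j-1] if the characters match, else 1 + min(D[i-1][j], D[i][j-1], D[i-1][j-1]). Filling the table (rows: prefixes of 'dhqvnekship', columns: prefixes of 'dgvnjeksip'):
     ε  d  g  v  n  j  e  k  s  i  p
  ε  0  1  2  3  4  5  6  7  8  9 10
  d  1  0  1  2  3  4  5  6  7  8  9
  h  2  1  1  2  3  4  5  6  7  8  9
  q  3  2  2  2  3  4  5  6  7  8  9
  v  4  3  3  2  3  4  5  6  7  8  9
  n  5  4  4  3  2  3  4  5  6  7  8
  e  6  5  5  4  3  3  3  4  5  6  7
  k  7  6  6  5  4  4  4  3  4  5  6
  s  8  7  7  6  5  5  5  4  3  4  5
  h  9  8  8  7  6  6  6  5  4  4  5
  i 10  9  9  8  7  7  7  6  5  4  5
  p 11 10 10  9  8  8  8  7  6  5  4
The bottom-right entry gives D[11][10] = 4, so no sequence of fewer than 4 edits works. Backtracking through the table gives one optimal edit sequence (4 edits):
  dhqvnekship → dqvnekship (del h @2)
  dqvnekship → dgvnekship (sub q→g @2)
  dgvnekship → dgvnjekship (ins j @5)
  dgvnjekship → dgvnjeksip (del h @9)
Edit distance = 4.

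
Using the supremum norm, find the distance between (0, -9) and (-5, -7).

max(|x_i - y_i|) = max(|0 - (-5)|, |-9 - (-7)|) = max(5, 2) = 5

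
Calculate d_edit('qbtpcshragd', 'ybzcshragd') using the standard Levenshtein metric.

Let D[i][j] be the edit distance between the first i characters of 'qbtpcshragd' and the first j characters of 'ybzcshragd', with D[i][0] = i, D[0][j] = j, and D[i][j] = D[i-1][j-1] if the characters match, else 1 + min(D[i-1][j], D[i][j-1], D[i-1][j-1]). Filling the table (rows: prefixes of 'qbtpcshragd', columns: prefixes of 'ybzcshragd'):
     ε  y  b  z  c  s  h  r  a  g  d
  ε  0  1  2  3  4  5  6  7  8  9 10
  q  1  1  2  3  4  5  6  7  8  9 10
  b  2  2  1  2  3  4  5  6  7  8  9
  t  3  3  2  2  3  4  5  6  7  8  9
  p  4  4  3  3  3  4  5  6  7  8  9
  c  5  5  4  4  3  4  5  6  7  8  9
  s  6  6  5  5  4  3  4  5  6  7  8
  h  7  7  6  6  5  4  3  4  5  6  7
  r  8  8  7  7  6  5  4  3  4  5  6
  a  9  9  8  8  7  6  5  4  3  4  5
  g 10 10  9  9  8  7  6  5  4  3  4
  d 11 11 10 10  9  8  7  6  5  4  3
The bottom-right entry gives D[11][10] = 3, so no sequence of fewer than 3 edits works. Backtracking through the table gives one optimal edit sequence (3 edits):
  qbtpcshragd → ybtpcshragd (sub q→y @1)
  ybtpcshragd → ybpcshragd (del t @3)
  ybpcshragd → ybzcshragd (sub p→z @3)
Edit distance = 3.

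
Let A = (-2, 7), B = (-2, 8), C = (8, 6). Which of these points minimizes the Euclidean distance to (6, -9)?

Distances: d(A) ≈ 17.8885, d(B) ≈ 18.7883, d(C) ≈ 15.1327. Nearest: C = (8, 6) with distance 15.1327.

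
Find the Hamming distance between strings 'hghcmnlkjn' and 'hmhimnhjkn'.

Differing positions: 2, 4, 7, 8, 9. Hamming distance = 5.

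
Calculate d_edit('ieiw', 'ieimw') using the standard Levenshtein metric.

Let D[i][j] be the edit distance between the first i characters of 'ieiw' and the first j characters of 'ieimw', with D[i][0] = i, D[0][j] = j, and D[i][j] = D[i-1][j-1] if the characters match, else 1 + min(D[i-1][j], D[i][j-1], D[i-1][j-1]). Filling the table (rows: prefixes of 'ieiw', columns: prefixes of 'ieimw'):
     ε  i  e  i  m  w
  ε  0  1  2  3  4  5
  i  1  0  1  2  3  4
  e  2  1  0  1  2  3
  i  3  2  1  0  1  2
  w  4  3  2  1  1  1
The bottom-right entry gives D[4][5] = 1, so no sequence of fewer than 1 edit works. Backtracking through the table gives one optimal edit sequence (1 edit):
  ieiw → ieimw (ins m @4)
Edit distance = 1.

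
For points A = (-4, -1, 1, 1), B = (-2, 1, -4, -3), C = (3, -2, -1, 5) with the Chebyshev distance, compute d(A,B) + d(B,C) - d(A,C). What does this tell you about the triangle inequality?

d(A,B) = max(2, 2, 5, 4) = 5, d(B,C) = max(5, 3, 3, 8) = 8, d(A,C) = max(7, 1, 2, 4) = 7.
d(A,B) + d(B,C) - d(A,C) = 5 + 8 - 7 = 13 - 7 = 6. This is ≥ 0, so the triangle inequality holds for these points.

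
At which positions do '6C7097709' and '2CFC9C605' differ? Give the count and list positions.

Differing positions: 1, 3, 4, 6, 7, 9. Hamming distance = 6.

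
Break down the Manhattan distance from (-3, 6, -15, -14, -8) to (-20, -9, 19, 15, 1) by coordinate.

Σ|x_i - y_i| = |-3 - (-20)| + |6 - (-9)| + |-15 - 19| + |-14 - 15| + |-8 - 1| = 17 + 15 + 34 + 29 + 9 = 104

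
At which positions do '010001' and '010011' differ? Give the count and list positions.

Differing positions: 5. Hamming distance = 1.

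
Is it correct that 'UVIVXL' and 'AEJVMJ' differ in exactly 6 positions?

Differing positions: 1, 2, 3, 5, 6. Hamming distance = 5, so the claim that d_H = 6 is false.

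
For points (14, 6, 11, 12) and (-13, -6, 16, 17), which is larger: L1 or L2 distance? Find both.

L1 = |14 - (-13)| + |6 - (-6)| + |11 - 16| + |12 - 17| = 27 + 12 + 5 + 5 = 49
L2 = √(27² + 12² + 5² + 5²) = √923 ≈ 30.3809
L1 ≥ L2 always (equality iff movement is along one axis); L1 > L2 here.
Ratio L1/L2 = 49/√923 ≈ 1.6129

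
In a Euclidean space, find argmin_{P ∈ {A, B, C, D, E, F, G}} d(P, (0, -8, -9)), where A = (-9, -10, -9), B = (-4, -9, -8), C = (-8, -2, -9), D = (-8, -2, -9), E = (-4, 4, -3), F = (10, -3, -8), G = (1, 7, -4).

Distances: d(A) ≈ 9.2195, d(B) ≈ 4.2426, d(C) = 10, d(D) = 10, d(E) = 14, d(F) ≈ 11.225, d(G) ≈ 15.843. Nearest: B = (-4, -9, -8) with distance 4.2426.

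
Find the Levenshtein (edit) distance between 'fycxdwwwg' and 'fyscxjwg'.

Let D[i][j] be the edit distance between the first i characters of 'fycxdwwwg' and the first j characters of 'fyscxjwg', with D[i][0] = i, D[0][j] = j, and D[i][j] = D[i-1][j-1] if the characters match, else 1 + min(D[i-1][j], D[i][j-1], D[i-1][j-1]). Filling the table (rows: prefixes of 'fycxdwwwg', columns: prefixes of 'fyscxjwg'):
     ε  f  y  s  c  x  j  w  g
  ε  0  1  2  3  4  5  6  7  8
  f  1  0  1  2  3  4  5  6  7
  y  2  1  0  1  2  3  4  5  6
  c  3  2  1  1  1  2  3  4  5
  x  4  3  2  2  2  1  2  3  4
  d  5  4  3  3  3  2  2  3  4
  w  6  5  4  4  4  3  3  2  3
  w  7  6  5  5  5  4  4  3  3
  w  8  7  6  6  6  5  5  4  4
  g  9  8  7  7  7  6  6  5  4
The bottom-right entry gives D[9][8] = 4, so no sequence of fewer than 4 edits works. Backtracking through the table gives one optimal edit sequence (4 edits):
  fycxdwwwg → fyscxdwwwg (ins s @3)
  fyscxdwwwg → fyscxwwwg (del d @6)
  fyscxwwwg → fyscxwwg (del w @6)
  fyscxwwg → fyscxjwg (sub w→j @6)
Edit distance = 4.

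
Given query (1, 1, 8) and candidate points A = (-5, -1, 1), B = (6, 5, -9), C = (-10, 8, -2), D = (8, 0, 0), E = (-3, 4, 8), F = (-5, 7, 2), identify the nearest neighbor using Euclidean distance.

Distances: d(A) ≈ 9.434, d(B) ≈ 18.1659, d(C) ≈ 16.4317, d(D) ≈ 10.6771, d(E) = 5, d(F) ≈ 10.3923. Nearest: E = (-3, 4, 8) with distance 5.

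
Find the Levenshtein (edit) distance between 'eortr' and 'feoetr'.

Let D[i][j] be the edit distance between the first i characters of 'eortr' and the first j characters of 'feoetr', with D[i][0] = i, D[0][j] = j, and D[i][j] = D[i-1][j-1] if the characters match, else 1 + min(D[i-1][j], D[i][j-1], D[i-1][j-1]). Filling the table (rows: prefixes of 'eortr', columns: prefixes of 'feoetr'):
     ε  f  e  o  e  t  r
  ε  0  1  2  3  4  5  6
  e  1  1  1  2  3  4  5
  o  2  2  2  1  2  3  4
  r  3  3  3  2  2  3  3
  t  4  4  4  3  3  2  3
  r  5  5  5  4  4  3  2
The bottom-right entry gives D[5][6] = 2, so no sequence of fewer than 2 edits works. Backtracking through the table gives one optimal edit sequence (2 edits):
  eortr → feortr (ins f @1)
  feortr → feoetr (sub r→e @4)
Edit distance = 2.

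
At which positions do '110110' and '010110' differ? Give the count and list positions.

Differing positions: 1. Hamming distance = 1.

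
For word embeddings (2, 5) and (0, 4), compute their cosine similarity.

With u = (2, 5), v = (0, 4):
u·v = 2·0 + 5·4 = 0 + 20 = 20.
|u| = √(2² + 5²) = √29, |v| = √(0² + 4²) = √16, so |u||v| = √(29·16) = √464.
cos θ = (u·v)/(|u||v|) = 20/√464 ≈ 0.9285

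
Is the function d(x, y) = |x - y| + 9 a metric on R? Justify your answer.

No. d fails identity of indiscernibles (specifically d(x,x) = 0): d(-2, -2) = |-2 - (-2)| + 9 = 0 + 9 = 9 ≠ 0.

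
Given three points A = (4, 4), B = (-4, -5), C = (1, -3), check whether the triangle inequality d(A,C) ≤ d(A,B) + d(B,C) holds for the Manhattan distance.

d(A,B) = 8 + 9 = 17, d(B,C) = 5 + 2 = 7, d(A,C) = 3 + 7 = 10.
d(A,C) = 10 ≤ 17 + 7 = 24. Triangle inequality is satisfied.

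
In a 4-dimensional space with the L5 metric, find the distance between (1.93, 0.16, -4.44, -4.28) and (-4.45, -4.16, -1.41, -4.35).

(Σ|x_i - y_i|^5)^(1/5) = (|1.93 - (-4.45)|^5 + |0.16 - (-4.16)|^5 + |-4.44 - (-1.41)|^5 + |-4.28 - (-4.35)|^5)^(1/5)
= (6.38^5 + 4.32^5 + 3.03^5 + 0.07^5)^(1/5) ≈ (10570.6914 + 1504.592 + 255.3954 + 0)^(1/5) = (12330.6788)^(1/5) ≈ 6.5796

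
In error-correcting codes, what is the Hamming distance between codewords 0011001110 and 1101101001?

Differing positions: 1, 2, 3, 5, 8, 9, 10. Hamming distance = 7.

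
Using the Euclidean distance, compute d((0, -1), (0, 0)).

(Σ|x_i - y_i|^2)^(1/2) = (|0 - 0|^2 + |-1 - 0|^2)^(1/2)
= (0^2 + 1^2)^(1/2) = (0 + 1)^(1/2) = (1)^(1/2) = 1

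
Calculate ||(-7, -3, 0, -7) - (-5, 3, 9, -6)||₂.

√(Σ(x_i - y_i)²) = √((-7 - (-5))² + (-3 - 3)² + (0 - 9)² + (-7 - (-6))²)
= √((-2)² + (-6)² + (-9)² + (-1)²) = √(4 + 36 + 81 + 1) = √122 ≈ 11.0454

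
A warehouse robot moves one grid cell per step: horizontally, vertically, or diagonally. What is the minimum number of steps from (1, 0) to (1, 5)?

max(|x_i - y_i|) = max(|1 - 1|, |0 - 5|) = max(0, 5) = 5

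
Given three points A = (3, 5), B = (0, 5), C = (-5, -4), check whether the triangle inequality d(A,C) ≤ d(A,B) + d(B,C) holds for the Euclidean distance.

d(A,B) = √(3² + 0²) = √9 = 3, d(B,C) = √(5² + 9²) = √106 ≈ 10.2956, d(A,C) = √(8² + 9²) = √145 ≈ 12.0416.
d(A,C) ≈ 12.0416 ≤ 3 + 10.2956 = 13.2956. Triangle inequality is satisfied.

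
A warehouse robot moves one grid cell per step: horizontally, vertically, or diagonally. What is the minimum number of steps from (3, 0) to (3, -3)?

max(|x_i - y_i|) = max(|3 - 3|, |0 - (-3)|) = max(0, 3) = 3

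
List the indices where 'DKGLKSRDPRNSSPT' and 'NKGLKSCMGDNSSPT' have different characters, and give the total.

Differing positions: 1, 7, 8, 9, 10. Hamming distance = 5.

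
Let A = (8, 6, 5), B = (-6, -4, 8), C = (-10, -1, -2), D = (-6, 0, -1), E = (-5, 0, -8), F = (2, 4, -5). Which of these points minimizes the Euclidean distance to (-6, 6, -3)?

Distances: d(A) ≈ 16.1245, d(B) ≈ 14.8661, d(C) ≈ 8.124, d(D) ≈ 6.3246, d(E) ≈ 7.874, d(F) ≈ 8.4853. Nearest: D = (-6, 0, -1) with distance 6.3246.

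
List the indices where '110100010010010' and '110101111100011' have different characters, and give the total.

Differing positions: 6, 7, 9, 10, 11, 15. Hamming distance = 6.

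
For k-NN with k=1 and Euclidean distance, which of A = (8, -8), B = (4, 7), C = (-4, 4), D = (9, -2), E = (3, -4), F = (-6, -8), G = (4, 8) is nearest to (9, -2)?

Distances: d(A) ≈ 6.0828, d(B) ≈ 10.2956, d(C) ≈ 14.3178, d(D) = 0, d(E) ≈ 6.3246, d(F) ≈ 16.1555, d(G) ≈ 11.1803. Nearest: D = (9, -2) with distance 0.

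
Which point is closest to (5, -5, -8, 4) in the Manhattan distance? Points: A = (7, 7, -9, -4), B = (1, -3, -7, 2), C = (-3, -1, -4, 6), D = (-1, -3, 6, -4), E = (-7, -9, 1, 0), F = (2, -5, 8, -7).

Distances: d(A) = 23, d(B) = 9, d(C) = 18, d(D) = 30, d(E) = 29, d(F) = 30. Nearest: B = (1, -3, -7, 2) with distance 9.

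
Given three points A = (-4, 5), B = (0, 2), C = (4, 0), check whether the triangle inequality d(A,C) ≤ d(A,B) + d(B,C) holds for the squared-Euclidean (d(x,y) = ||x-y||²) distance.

d(A,B) = 4² + 3² = 25, d(B,C) = 4² + 2² = 20, d(A,C) = 8² + 5² = 89.
d(A,C) = 89 > 25 + 20 = 45. Triangle inequality is VIOLATED. (Squared-Euclidean is not a metric — this is a counterexample.)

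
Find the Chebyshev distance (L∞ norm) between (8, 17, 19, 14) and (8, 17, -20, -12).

max(|x_i - y_i|) = max(|8 - 8|, |17 - 17|, |19 - (-20)|, |14 - (-12)|) = max(0, 0, 39, 26) = 39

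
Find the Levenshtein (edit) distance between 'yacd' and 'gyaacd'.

Let D[i][j] be the edit distance between the first i characters of 'yacd' and the first j characters of 'gyaacd', with D[i][0] = i, D[0][j] = j, and D[i][j] = D[i-1][j-1] if the characters match, else 1 + min(D[i-1][j], D[i][j-1], D[i-1][j-1]). Filling the table (rows: prefixes of 'yacd', columns: prefixes of 'gyaacd'):
     ε  g  y  a  a  c  d
  ε  0  1  2  3  4  5  6
  y  1  1  1  2  3  4  5
  a  2  2  2  1  2  3  4
  c  3  3  3  2  2  2  3
  d  4  4  4  3  3  3  2
The bottom-right entry gives D[4][6] = 2, so no sequence of fewer than 2 edits works. Backtracking through the table gives one optimal edit sequence (2 edits):
  yacd → gyacd (ins g @1)
  gyacd → gyaacd (ins a @3)
Edit distance = 2.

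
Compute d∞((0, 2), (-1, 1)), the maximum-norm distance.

max(|x_i - y_i|) = max(|0 - (-1)|, |2 - 1|) = max(1, 1) = 1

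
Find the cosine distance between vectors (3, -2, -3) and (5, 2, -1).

With u = (3, -2, -3), v = (5, 2, -1):
u·v = 3·5 + (-2)·2 + (-3)·(-1) = 15 + (-4) + 3 = 14.
|u| = √(3² + (-2)² + (-3)²) = √22, |v| = √(5² + 2² + (-1)²) = √30, so |u||v| = √(22·30) = √660.
cos θ = (u·v)/(|u||v|) = 14/√660 ≈ 0.5449
Cosine distance = 1 - cos θ ≈ 1 - 0.5449 = 0.4551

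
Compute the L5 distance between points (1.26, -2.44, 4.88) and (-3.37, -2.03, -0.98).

(Σ|x_i - y_i|^5)^(1/5) = (|1.26 - (-3.37)|^5 + |-2.44 - (-2.03)|^5 + |4.88 - (-0.98)|^5)^(1/5)
= (4.63^5 + 0.41^5 + 5.86^5)^(1/5) ≈ (2127.6734 + 0.0116 + 6910.1596)^(1/5) = (9037.8446)^(1/5) ≈ 6.1832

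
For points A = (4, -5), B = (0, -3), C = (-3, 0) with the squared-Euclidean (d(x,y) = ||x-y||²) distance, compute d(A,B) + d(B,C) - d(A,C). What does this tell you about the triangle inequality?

d(A,B) = 4² + 2² = 20, d(B,C) = 3² + 3² = 18, d(A,C) = 7² + 5² = 74.
d(A,B) + d(B,C) - d(A,C) = 20 + 18 - 74 = 38 - 74 = -36. This is < 0, so the triangle inequality FAILS for these points (squared-Euclidean is not a metric).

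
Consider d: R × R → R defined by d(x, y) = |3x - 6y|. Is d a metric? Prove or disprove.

No. d fails symmetry: d(5, 2) = |3·5 - 6·2| = |3| = 3, but d(2, 5) = |3·2 - 6·5| = |-24| = 24. Since 3 ≠ 24, d(x,y) ≠ d(y,x) in general.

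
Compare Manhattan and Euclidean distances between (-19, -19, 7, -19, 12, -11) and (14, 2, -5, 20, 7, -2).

L1 = |-19 - 14| + |-19 - 2| + |7 - (-5)| + |-19 - 20| + |12 - 7| + |-11 - (-2)| = 33 + 21 + 12 + 39 + 5 + 9 = 119
L2 = √(33² + 21² + 12² + 39² + 5² + 9²) = √3301 ≈ 57.4543
L1 ≥ L2 always (equality iff movement is along one axis); L1 > L2 here.
Ratio L1/L2 = 119/√3301 ≈ 2.0712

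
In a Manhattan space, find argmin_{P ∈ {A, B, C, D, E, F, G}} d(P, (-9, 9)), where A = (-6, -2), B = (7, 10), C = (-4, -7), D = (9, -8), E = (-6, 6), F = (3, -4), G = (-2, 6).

Distances: d(A) = 14, d(B) = 17, d(C) = 21, d(D) = 35, d(E) = 6, d(F) = 25, d(G) = 10. Nearest: E = (-6, 6) with distance 6.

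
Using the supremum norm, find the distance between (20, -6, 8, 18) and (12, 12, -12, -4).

max(|x_i - y_i|) = max(|20 - 12|, |-6 - 12|, |8 - (-12)|, |18 - (-4)|) = max(8, 18, 20, 22) = 22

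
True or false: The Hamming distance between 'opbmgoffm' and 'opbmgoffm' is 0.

Differing positions: none. Hamming distance = 0, so the claim is true.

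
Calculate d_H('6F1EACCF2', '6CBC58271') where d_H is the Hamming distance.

Differing positions: 2, 3, 4, 5, 6, 7, 8, 9. Hamming distance = 8.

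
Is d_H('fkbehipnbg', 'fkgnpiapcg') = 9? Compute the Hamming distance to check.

Differing positions: 3, 4, 5, 7, 8, 9. Hamming distance = 6, so the claim that d_H = 9 is false.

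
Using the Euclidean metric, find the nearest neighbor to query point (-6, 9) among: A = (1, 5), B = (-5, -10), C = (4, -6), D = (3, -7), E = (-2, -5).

Distances: d(A) ≈ 8.0623, d(B) ≈ 19.0263, d(C) ≈ 18.0278, d(D) ≈ 18.3576, d(E) ≈ 14.5602. Nearest: A = (1, 5) with distance 8.0623.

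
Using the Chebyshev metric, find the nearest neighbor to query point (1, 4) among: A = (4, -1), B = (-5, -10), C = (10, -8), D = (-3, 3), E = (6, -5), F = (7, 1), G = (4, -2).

Distances: d(A) = 5, d(B) = 14, d(C) = 12, d(D) = 4, d(E) = 9, d(F) = 6, d(G) = 6. Nearest: D = (-3, 3) with distance 4.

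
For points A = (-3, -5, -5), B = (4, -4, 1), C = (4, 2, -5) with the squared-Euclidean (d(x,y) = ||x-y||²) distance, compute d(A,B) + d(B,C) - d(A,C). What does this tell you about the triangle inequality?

d(A,B) = 7² + 1² + 6² = 86, d(B,C) = 0² + 6² + 6² = 72, d(A,C) = 7² + 7² + 0² = 98.
d(A,B) + d(B,C) - d(A,C) = 86 + 72 - 98 = 158 - 98 = 60. This is ≥ 0, so the triangle inequality holds for these points.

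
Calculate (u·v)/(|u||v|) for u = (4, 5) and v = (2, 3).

With u = (4, 5), v = (2, 3):
u·v = 4·2 + 5·3 = 8 + 15 = 23.
|u| = √(4² + 5²) = √41, |v| = √(2² + 3²) = √13, so |u||v| = √(41·13) = √533.
cos θ = (u·v)/(|u||v|) = 23/√533 ≈ 0.9962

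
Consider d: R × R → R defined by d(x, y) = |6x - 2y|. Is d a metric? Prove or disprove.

No. d fails symmetry: d(2, 1) = |6·2 - 2·1| = |10| = 10, but d(1, 2) = |6·1 - 2·2| = |2| = 2. Since 10 ≠ 2, d(x,y) ≠ d(y,x) in general.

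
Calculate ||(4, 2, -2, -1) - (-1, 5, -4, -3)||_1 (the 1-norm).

Σ|x_i - y_i| = |4 - (-1)| + |2 - 5| + |-2 - (-4)| + |-1 - (-3)| = 5 + 3 + 2 + 2 = 12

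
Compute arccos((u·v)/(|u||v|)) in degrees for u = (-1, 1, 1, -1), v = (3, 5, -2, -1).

With u = (-1, 1, 1, -1), v = (3, 5, -2, -1):
u·v = (-1)·3 + 1·5 + 1·(-2) + (-1)·(-1) = (-3) + 5 + (-2) + 1 = 1.
|u| = √((-1)² + 1² + 1² + (-1)²) = √4, |v| = √(3² + 5² + (-2)² + (-1)²) = √39, so |u||v| = √(4·39) = √156.
cos θ = (u·v)/(|u||v|) = 1/√156 ≈ 0.080064
θ = arccos(0.080064) ≈ 85.41°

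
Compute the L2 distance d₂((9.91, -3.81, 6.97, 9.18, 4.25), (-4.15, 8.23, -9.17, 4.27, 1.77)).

√(Σ(x_i - y_i)²) = √((9.91 - (-4.15))² + (-3.81 - 8.23)² + (6.97 - (-9.17))² + (9.18 - 4.27)² + (4.25 - 1.77)²)
= √(14.06² + (-12.04)² + 16.14² + 4.91² + 2.48²) = √(197.6836 + 144.9616 + 260.4996 + 24.1081 + 6.1504) = √633.4033 ≈ 25.1675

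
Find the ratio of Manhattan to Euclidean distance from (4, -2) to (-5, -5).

L1 = |4 - (-5)| + |-2 - (-5)| = 9 + 3 = 12
L2 = √(9² + 3²) = √90 ≈ 9.4868
L1 ≥ L2 always (equality iff movement is along one axis); L1 > L2 here.
Ratio L1/L2 = 12/√90 ≈ 1.2649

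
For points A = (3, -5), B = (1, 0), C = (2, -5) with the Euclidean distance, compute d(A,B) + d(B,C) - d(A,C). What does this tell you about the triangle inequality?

d(A,B) = √(2² + 5²) = √29 ≈ 5.3852, d(B,C) = √(1² + 5²) = √26 ≈ 5.099, d(A,C) = √(1² + 0²) = √1 = 1.
d(A,B) + d(B,C) - d(A,C) = 5.3852 + 5.099 - 1 = 10.4842 - 1 = 9.4842 (to 4 decimal places). This is ≥ 0, so the triangle inequality holds for these points.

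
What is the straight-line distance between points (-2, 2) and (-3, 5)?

√(Σ(x_i - y_i)²) = √((-2 - (-3))² + (2 - 5)²)
= √(1² + (-3)²) = √(1 + 9) = √10 ≈ 3.1623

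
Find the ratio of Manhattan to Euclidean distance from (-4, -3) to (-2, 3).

L1 = |-4 - (-2)| + |-3 - 3| = 2 + 6 = 8
L2 = √(2² + 6²) = √40 ≈ 6.3246
L1 ≥ L2 always (equality iff movement is along one axis); L1 > L2 here.
Ratio L1/L2 = 8/√40 ≈ 1.2649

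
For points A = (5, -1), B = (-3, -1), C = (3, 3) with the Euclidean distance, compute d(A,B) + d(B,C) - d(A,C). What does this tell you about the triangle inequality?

d(A,B) = √(8² + 0²) = √64 = 8, d(B,C) = √(6² + 4²) = √52 ≈ 7.2111, d(A,C) = √(2² + 4²) = √20 ≈ 4.4721.
d(A,B) + d(B,C) - d(A,C) = 8 + 7.2111 - 4.4721 = 15.2111 - 4.4721 = 10.739 (to 4 decimal places). This is ≥ 0, so the triangle inequality holds for these points.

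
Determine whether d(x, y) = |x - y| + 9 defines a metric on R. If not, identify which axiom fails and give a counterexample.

No. d fails identity of indiscernibles (specifically d(x,x) = 0): d(-5, -5) = |-5 - (-5)| + 9 = 0 + 9 = 9 ≠ 0.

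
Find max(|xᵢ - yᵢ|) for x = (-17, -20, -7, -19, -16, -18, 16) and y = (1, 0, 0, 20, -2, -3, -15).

max(|x_i - y_i|) = max(|-17 - 1|, |-20 - 0|, |-7 - 0|, |-19 - 20|, |-16 - (-2)|, |-18 - (-3)|, |16 - (-15)|) = max(18, 20, 7, 39, 14, 15, 31) = 39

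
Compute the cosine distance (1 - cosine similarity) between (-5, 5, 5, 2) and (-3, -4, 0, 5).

With u = (-5, 5, 5, 2), v = (-3, -4, 0, 5):
u·v = (-5)·(-3) + 5·(-4) + 5·0 + 2·5 = 15 + (-20) + 0 + 10 = 5.
|u| = √((-5)² + 5² + 5² + 2²) = √79, |v| = √((-3)² + (-4)² + 0² + 5²) = √50, so |u||v| = √(79·50) = √3950.
cos θ = (u·v)/(|u||v|) = 5/√3950 ≈ 0.0796
Cosine distance = 1 - cos θ ≈ 1 - 0.0796 = 0.9204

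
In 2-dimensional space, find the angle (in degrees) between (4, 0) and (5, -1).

With u = (4, 0), v = (5, -1):
u·v = 4·5 + 0·(-1) = 20 + 0 = 20.
|u| = √(4² + 0²) = √16, |v| = √(5² + (-1)²) = √26, so |u||v| = √(16·26) = √416.
cos θ = (u·v)/(|u||v|) = 20/√416 ≈ 0.980581
θ = arccos(0.980581) ≈ 11.31°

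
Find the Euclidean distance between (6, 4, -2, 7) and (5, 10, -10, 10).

√(Σ(x_i - y_i)²) = √((6 - 5)² + (4 - 10)² + (-2 - (-10))² + (7 - 10)²)
= √(1² + (-6)² + 8² + (-3)²) = √(1 + 36 + 64 + 9) = √110 ≈ 10.4881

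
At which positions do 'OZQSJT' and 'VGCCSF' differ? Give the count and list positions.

Differing positions: 1, 2, 3, 4, 5, 6. Hamming distance = 6.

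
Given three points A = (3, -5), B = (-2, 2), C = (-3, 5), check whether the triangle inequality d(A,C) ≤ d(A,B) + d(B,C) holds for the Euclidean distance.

d(A,B) = √(5² + 7²) = √74 ≈ 8.6023, d(B,C) = √(1² + 3²) = √10 ≈ 3.1623, d(A,C) = √(6² + 10²) = √136 ≈ 11.6619.
d(A,C) ≈ 11.6619 ≤ 8.6023 + 3.1623 = 11.7646. Triangle inequality is satisfied.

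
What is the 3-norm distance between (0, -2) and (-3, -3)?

(Σ|x_i - y_i|^3)^(1/3) = (|0 - (-3)|^3 + |-2 - (-3)|^3)^(1/3)
= (3^3 + 1^3)^(1/3) = (27 + 1)^(1/3) = (28)^(1/3) ≈ 3.0366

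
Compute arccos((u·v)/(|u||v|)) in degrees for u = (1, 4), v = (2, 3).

With u = (1, 4), v = (2, 3):
u·v = 1·2 + 4·3 = 2 + 12 = 14.
|u| = √(1² + 4²) = √17, |v| = √(2² + 3²) = √13, so |u||v| = √(17·13) = √221.
cos θ = (u·v)/(|u||v|) = 14/√221 ≈ 0.941742
θ = arccos(0.941742) ≈ 19.65°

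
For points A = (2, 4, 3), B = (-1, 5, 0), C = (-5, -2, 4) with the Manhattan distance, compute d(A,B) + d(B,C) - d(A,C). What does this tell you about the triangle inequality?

d(A,B) = 3 + 1 + 3 = 7, d(B,C) = 4 + 7 + 4 = 15, d(A,C) = 7 + 6 + 1 = 14.
d(A,B) + d(B,C) - d(A,C) = 7 + 15 - 14 = 22 - 14 = 8. This is ≥ 0, so the triangle inequality holds for these points.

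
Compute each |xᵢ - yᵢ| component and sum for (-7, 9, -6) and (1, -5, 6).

Σ|x_i - y_i| = |-7 - 1| + |9 - (-5)| + |-6 - 6| = 8 + 14 + 12 = 34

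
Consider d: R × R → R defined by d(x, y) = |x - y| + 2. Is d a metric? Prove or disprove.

No. d fails identity of indiscernibles (specifically d(x,x) = 0): d(-1, -1) = |-1 - (-1)| + 2 = 0 + 2 = 2 ≠ 0.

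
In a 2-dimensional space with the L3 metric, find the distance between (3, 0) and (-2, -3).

(Σ|x_i - y_i|^3)^(1/3) = (|3 - (-2)|^3 + |0 - (-3)|^3)^(1/3)
= (5^3 + 3^3)^(1/3) = (125 + 27)^(1/3) = (152)^(1/3) ≈ 5.3368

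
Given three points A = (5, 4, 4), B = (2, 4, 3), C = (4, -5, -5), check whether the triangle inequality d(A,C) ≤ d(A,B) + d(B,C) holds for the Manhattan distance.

d(A,B) = 3 + 0 + 1 = 4, d(B,C) = 2 + 9 + 8 = 19, d(A,C) = 1 + 9 + 9 = 19.
d(A,C) = 19 ≤ 4 + 19 = 23. Triangle inequality is satisfied.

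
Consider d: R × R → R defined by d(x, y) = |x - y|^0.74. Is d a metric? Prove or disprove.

Yes. With 0 < p = 0.74 ≤ 1, d(x,y) = |x-y|^0.74 is a metric on R. Non-negativity and symmetry are immediate; |x-y|^0.74 = 0 ⟺ |x-y| = 0 ⟺ x = y. For the triangle inequality, the function t ↦ t^0.74 is subadditive on [0,∞) when p ≤ 1, so |x-z|^0.74 ≤ (|x-y| + |y-z|)^0.74 ≤ |x-y|^0.74 + |y-z|^0.74.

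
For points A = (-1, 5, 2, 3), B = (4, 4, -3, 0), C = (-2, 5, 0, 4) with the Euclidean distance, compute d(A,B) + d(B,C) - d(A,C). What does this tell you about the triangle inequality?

d(A,B) = √(5² + 1² + 5² + 3²) = √60 ≈ 7.746, d(B,C) = √(6² + 1² + 3² + 4²) = √62 ≈ 7.874, d(A,C) = √(1² + 0² + 2² + 1²) = √6 ≈ 2.4495.
d(A,B) + d(B,C) - d(A,C) = 7.746 + 7.874 - 2.4495 = 15.62 - 2.4495 = 13.1705 (to 4 decimal places). This is ≥ 0, so the triangle inequality holds for these points.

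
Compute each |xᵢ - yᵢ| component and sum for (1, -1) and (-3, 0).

Σ|x_i - y_i| = |1 - (-3)| + |-1 - 0| = 4 + 1 = 5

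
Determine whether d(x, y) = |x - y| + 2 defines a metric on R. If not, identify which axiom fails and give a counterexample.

No. d fails identity of indiscernibles (specifically d(x,x) = 0): d(6, 6) = |6 - 6| + 2 = 0 + 2 = 2 ≠ 0.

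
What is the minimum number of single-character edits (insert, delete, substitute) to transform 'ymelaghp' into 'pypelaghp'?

Let D[i][j] be the edit distance between the first i characters of 'ymelaghp' and the first j characters of 'pypelaghp', with D[i][0] = i, D[0][j] = j, and D[i][j] = D[i-1][j-1] if the characters match, else 1 + min(D[i-1][j], D[i][j-1], D[i-1][j-1]). Filling the table (rows: prefixes of 'ymelaghp', columns: prefixes of 'pypelaghp'):
     ε  p  y  p  e  l  a  g  h  p
  ε  0  1  2  3  4  5  6  7  8  9
  y  1  1  1  2  3  4  5  6  7  8
  m  2  2  2  2  3  4  5  6  7  8
  e  3  3  3  3  2  3  4  5  6  7
  l  4  4  4  4  3  2  3  4  5  6
  a  5  5  5  5  4  3  2  3  4  5
  g  6  6  6  6  5  4  3  2  3  4
  h  7  7  7  7  6  5  4  3  2  3
  p  8  7  8  7  7  6  5  4  3  2
The bottom-right entry gives D[8][9] = 2, so no sequence of fewer than 2 edits works. Backtracking through the table gives one optimal edit sequence (2 edits):
  ymelaghp → pymelaghp (ins p @1)
  pymelaghp → pypelaghp (sub m→p @3)
Edit distance = 2.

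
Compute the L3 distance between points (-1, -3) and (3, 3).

(Σ|x_i - y_i|^3)^(1/3) = (|-1 - 3|^3 + |-3 - 3|^3)^(1/3)
= (4^3 + 6^3)^(1/3) = (64 + 216)^(1/3) = (280)^(1/3) ≈ 6.5421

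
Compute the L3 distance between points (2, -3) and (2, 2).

(Σ|x_i - y_i|^3)^(1/3) = (|2 - 2|^3 + |-3 - 2|^3)^(1/3)
= (0^3 + 5^3)^(1/3) = (0 + 125)^(1/3) = (125)^(1/3) = 5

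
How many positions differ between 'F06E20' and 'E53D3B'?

Differing positions: 1, 2, 3, 4, 5, 6. Hamming distance = 6.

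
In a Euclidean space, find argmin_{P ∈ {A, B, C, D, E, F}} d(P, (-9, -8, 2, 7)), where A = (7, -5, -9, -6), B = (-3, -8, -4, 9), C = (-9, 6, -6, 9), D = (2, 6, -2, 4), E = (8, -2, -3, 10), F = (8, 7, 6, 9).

Distances: d(A) ≈ 23.5584, d(B) ≈ 8.7178, d(C) ≈ 16.2481, d(D) ≈ 18.4932, d(E) ≈ 18.9473, d(F) ≈ 23.1084. Nearest: B = (-3, -8, -4, 9) with distance 8.7178.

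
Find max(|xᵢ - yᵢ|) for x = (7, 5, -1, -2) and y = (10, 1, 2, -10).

max(|x_i - y_i|) = max(|7 - 10|, |5 - 1|, |-1 - 2|, |-2 - (-10)|) = max(3, 4, 3, 8) = 8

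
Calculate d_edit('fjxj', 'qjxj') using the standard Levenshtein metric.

Let D[i][j] be the edit distance between the first i characters of 'fjxj' and the first j characters of 'qjxj', with D[i][0] = i, D[0][j] = j, and D[i][j] = D[i-1][j-1] if the characters match, else 1 + min(D[i-1][j], D[i][j-1], D[i-1][j-1]). Filling the table (rows: prefixes of 'fjxj', columns: prefixes of 'qjxj'):
     ε  q  j  x  j
  ε  0  1  2  3  4
  f  1  1  2  3  4
  j  2  2  1  2  3
  x  3  3  2  1  2
  j  4  4  3  2  1
The bottom-right entry gives D[4][4] = 1, so no sequence of fewer than 1 edit works. Backtracking through the table gives one optimal edit sequence (1 edit):
  fjxj → qjxj (sub f→q @1)
Edit distance = 1.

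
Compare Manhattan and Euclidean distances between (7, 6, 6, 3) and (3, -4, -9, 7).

L1 = |7 - 3| + |6 - (-4)| + |6 - (-9)| + |3 - 7| = 4 + 10 + 15 + 4 = 33
L2 = √(4² + 10² + 15² + 4²) = √357 ≈ 18.8944
L1 ≥ L2 always (equality iff movement is along one axis); L1 > L2 here.
Ratio L1/L2 = 33/√357 ≈ 1.7465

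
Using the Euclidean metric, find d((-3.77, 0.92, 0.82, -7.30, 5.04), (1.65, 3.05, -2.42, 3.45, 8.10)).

√(Σ(x_i - y_i)²) = √((-3.77 - 1.65)² + (0.92 - 3.05)² + (0.82 - (-2.42))² + (-7.3 - 3.45)² + (5.04 - 8.1)²)
= √((-5.42)² + (-2.13)² + 3.24² + (-10.75)² + (-3.06)²) = √(29.3764 + 4.5369 + 10.4976 + 115.5625 + 9.3636) = √169.337 ≈ 13.013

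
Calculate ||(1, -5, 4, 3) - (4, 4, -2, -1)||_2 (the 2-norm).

(Σ|x_i - y_i|^2)^(1/2) = (|1 - 4|^2 + |-5 - 4|^2 + |4 - (-2)|^2 + |3 - (-1)|^2)^(1/2)
= (3^2 + 9^2 + 6^2 + 4^2)^(1/2) = (9 + 81 + 36 + 16)^(1/2) = (142)^(1/2) ≈ 11.9164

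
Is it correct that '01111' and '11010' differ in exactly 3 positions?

Differing positions: 1, 3, 5. Hamming distance = 3, so the claim is true.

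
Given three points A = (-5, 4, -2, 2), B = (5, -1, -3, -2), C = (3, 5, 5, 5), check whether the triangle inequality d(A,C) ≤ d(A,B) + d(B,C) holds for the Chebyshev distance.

d(A,B) = max(10, 5, 1, 4) = 10, d(B,C) = max(2, 6, 8, 7) = 8, d(A,C) = max(8, 1, 7, 3) = 8.
d(A,C) = 8 ≤ 10 + 8 = 18. Triangle inequality is satisfied.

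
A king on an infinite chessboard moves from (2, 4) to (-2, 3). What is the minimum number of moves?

max(|x_i - y_i|) = max(|2 - (-2)|, |4 - 3|) = max(4, 1) = 4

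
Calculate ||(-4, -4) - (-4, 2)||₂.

√(Σ(x_i - y_i)²) = √((-4 - (-4))² + (-4 - 2)²)
= √(0² + (-6)²) = √(0 + 36) = √36 = 6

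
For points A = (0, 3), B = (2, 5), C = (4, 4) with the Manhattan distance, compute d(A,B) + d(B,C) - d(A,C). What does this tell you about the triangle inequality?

d(A,B) = 2 + 2 = 4, d(B,C) = 2 + 1 = 3, d(A,C) = 4 + 1 = 5.
d(A,B) + d(B,C) - d(A,C) = 4 + 3 - 5 = 7 - 5 = 2. This is ≥ 0, so the triangle inequality holds for these points.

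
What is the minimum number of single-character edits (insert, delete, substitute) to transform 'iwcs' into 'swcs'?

Let D[i][j] be the edit distance between the first i characters of 'iwcs' and the first j characters of 'swcs', with D[i][0] = i, D[0][j] = j, and D[i][j] = D[i-1][j-1] if the characters match, else 1 + min(D[i-1][j], D[i][j-1], D[i-1][j-1]). Filling the table (rows: prefixes of 'iwcs', columns: prefixes of 'swcs'):
     ε  s  w  c  s
  ε  0  1  2  3  4
  i  1  1  2  3  4
  w  2  2  1  2  3
  c  3  3  2  1  2
  s  4  3  3  2  1
The bottom-right entry gives D[4][4] = 1, so no sequence of fewer than 1 edit works. Backtracking through the table gives one optimal edit sequence (1 edit):
  iwcs → swcs (sub i→s @1)
Edit distance = 1.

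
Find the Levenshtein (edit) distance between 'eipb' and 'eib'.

Let D[i][j] be the edit distance between the first i characters of 'eipb' and the first j characters of 'eib', with D[i][0] = i, D[0][j] = j, and D[i][j] = D[i-1][j-1] if the characters match, else 1 + min(D[i-1][j], D[i][j-1], D[i-1][j-1]). Filling the table (rows: prefixes of 'eipb', columns: prefixes of 'eib'):
     ε  e  i  b
  ε  0  1  2  3
  e  1  0  1  2
  i  2  1  0  1
  p  3  2  1  1
  b  4  3  2  1
The bottom-right entry gives D[4][3] = 1, so no sequence of fewer than 1 edit works. Backtracking through the table gives one optimal edit sequence (1 edit):
  eipb → eib (del p @3)
Edit distance = 1.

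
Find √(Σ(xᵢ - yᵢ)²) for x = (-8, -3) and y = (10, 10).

√(Σ(x_i - y_i)²) = √((-8 - 10)² + (-3 - 10)²)
= √((-18)² + (-13)²) = √(324 + 169) = √493 ≈ 22.2036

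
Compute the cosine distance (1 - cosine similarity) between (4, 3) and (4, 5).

With u = (4, 3), v = (4, 5):
u·v = 4·4 + 3·5 = 16 + 15 = 31.
|u| = √(4² + 3²) = √25, |v| = √(4² + 5²) = √41, so |u||v| = √(25·41) = √1025.
cos θ = (u·v)/(|u||v|) = 31/√1025 ≈ 0.9683
Cosine distance = 1 - cos θ ≈ 1 - 0.9683 = 0.0317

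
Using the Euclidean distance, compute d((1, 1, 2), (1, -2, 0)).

(Σ|x_i - y_i|^2)^(1/2) = (|1 - 1|^2 + |1 - (-2)|^2 + |2 - 0|^2)^(1/2)
= (0^2 + 3^2 + 2^2)^(1/2) = (0 + 9 + 4)^(1/2) = (13)^(1/2) ≈ 3.6056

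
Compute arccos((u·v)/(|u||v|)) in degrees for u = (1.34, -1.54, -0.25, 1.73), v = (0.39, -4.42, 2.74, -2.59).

With u = (1.34, -1.54, -0.25, 1.73), v = (0.39, -4.42, 2.74, -2.59):
u·v = 1.34·0.39 + (-1.54)·(-4.42) + (-0.25)·2.74 + 1.73·(-2.59) = 0.5226 + 6.8068 + (-0.685) + (-4.4807) = 2.1637.
|u| = √(1.34² + (-1.54)² + (-0.25)² + 1.73²) = √(1.7956 + 2.3716 + 0.0625 + 2.9929) = √7.2226, |v| = √(0.39² + (-4.42)² + 2.74² + (-2.59)²) = √(0.1521 + 19.5364 + 7.5076 + 6.7081) = √33.9042.
cos θ = (u·v)/(|u||v|) = 2.1637/(√7.2226·√33.9042) ≈ 0.138269
θ = arccos(0.138269) ≈ 82.05°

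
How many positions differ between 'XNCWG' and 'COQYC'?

Differing positions: 1, 2, 3, 4, 5. Hamming distance = 5.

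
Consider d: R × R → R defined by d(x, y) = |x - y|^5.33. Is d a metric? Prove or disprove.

No. d(x,y) = |x-y|^5.33 fails the triangle inequality since p = 5.33 > 1. Counterexample: x = -4, y = 8, z = 10. d(x,z) = |-4 - 10|^5.33 = 14^5.33 ≈ 1284879.589, but d(x,y) + d(y,z) = 12^5.33 + 2^5.33 ≈ 564983.86 + 40.2244 = 565024.0844. Since 1284879.589 > 565024.0844, the triangle inequality is violated.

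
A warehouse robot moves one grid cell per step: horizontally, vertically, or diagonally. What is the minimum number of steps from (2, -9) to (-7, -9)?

max(|x_i - y_i|) = max(|2 - (-7)|, |-9 - (-9)|) = max(9, 0) = 9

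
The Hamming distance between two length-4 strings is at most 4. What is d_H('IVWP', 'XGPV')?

Differing positions: 1, 2, 3, 4. Hamming distance = 4. The maximum possible Hamming distance for length-4 strings is 4, so d_H/4 = 4/4 = 1.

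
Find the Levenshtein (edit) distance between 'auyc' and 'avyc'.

Let D[i][j] be the edit distance between the first i characters of 'auyc' and the first j characters of 'avyc', with D[i][0] = i, D[0][j] = j, and D[i][j] = D[i-1][j-1] if the characters match, else 1 + min(D[i-1][j], D[i][j-1], D[i-1][j-1]). Filling the table (rows: prefixes of 'auyc', columns: prefixes of 'avyc'):
     ε  a  v  y  c
  ε  0  1  2  3  4
  a  1  0  1  2  3
  u  2  1  1  2  3
  y  3  2  2  1  2
  c  4  3  3  2  1
The bottom-right entry gives D[4][4] = 1, so no sequence of fewer than 1 edit works. Backtracking through the table gives one optimal edit sequence (1 edit):
  auyc → avyc (sub u→v @2)
Edit distance = 1.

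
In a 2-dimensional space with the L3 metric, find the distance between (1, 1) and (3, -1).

(Σ|x_i - y_i|^3)^(1/3) = (|1 - 3|^3 + |1 - (-1)|^3)^(1/3)
= (2^3 + 2^3)^(1/3) = (8 + 8)^(1/3) = (16)^(1/3) ≈ 2.5198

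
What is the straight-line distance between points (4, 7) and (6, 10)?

√(Σ(x_i - y_i)²) = √((4 - 6)² + (7 - 10)²)
= √((-2)² + (-3)²) = √(4 + 9) = √13 ≈ 3.6056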